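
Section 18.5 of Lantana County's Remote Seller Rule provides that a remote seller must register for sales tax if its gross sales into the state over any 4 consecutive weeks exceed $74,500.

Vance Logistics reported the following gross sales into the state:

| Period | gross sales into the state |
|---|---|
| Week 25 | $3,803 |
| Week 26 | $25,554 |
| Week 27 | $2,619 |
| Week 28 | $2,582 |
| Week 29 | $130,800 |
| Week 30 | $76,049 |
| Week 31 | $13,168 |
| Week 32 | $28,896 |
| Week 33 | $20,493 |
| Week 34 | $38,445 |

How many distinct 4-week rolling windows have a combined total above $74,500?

Week 25–Week 28: $3,803 + $25,554 + $2,619 + $2,582 = $34,558 (under)
Week 26–Week 29: $25,554 + $2,619 + $2,582 + $130,800 = $161,555 (over)
Week 27–Week 30: $2,619 + $2,582 + $130,800 + $76,049 = $212,050 (over)
Week 28–Week 31: $2,582 + $130,800 + $76,049 + $13,168 = $222,599 (over)
Week 29–Week 32: $130,800 + $76,049 + $13,168 + $28,896 = $248,913 (over)
Week 30–Week 33: $76,049 + $13,168 + $28,896 + $20,493 = $138,606 (over)
Week 31–Week 34: $13,168 + $28,896 + $20,493 + $38,445 = $101,002 (over)
6 windows exceed the threshold.

6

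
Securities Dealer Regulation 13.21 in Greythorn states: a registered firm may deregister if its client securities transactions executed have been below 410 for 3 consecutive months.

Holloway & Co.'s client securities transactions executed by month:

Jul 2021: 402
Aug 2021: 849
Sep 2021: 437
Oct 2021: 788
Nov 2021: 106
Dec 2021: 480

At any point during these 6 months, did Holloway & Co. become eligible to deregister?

No

Months below 410: Jul 2021, Nov 2021.
Longest run of consecutive months below the threshold: 1.
1 < 3, so Holloway & Co. never became eligible.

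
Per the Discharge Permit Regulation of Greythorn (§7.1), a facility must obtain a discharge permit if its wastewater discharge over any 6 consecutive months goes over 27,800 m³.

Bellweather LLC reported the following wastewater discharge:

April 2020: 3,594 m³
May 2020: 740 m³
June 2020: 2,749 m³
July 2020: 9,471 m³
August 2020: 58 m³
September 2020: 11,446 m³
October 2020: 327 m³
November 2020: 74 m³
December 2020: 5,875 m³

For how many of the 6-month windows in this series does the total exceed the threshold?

April 2020–September 2020: 3,594 m³ + 740 m³ + 2,749 m³ + 9,471 m³ + 58 m³ + 11,446 m³ = 28,058 m³ (over)
May 2020–October 2020: 740 m³ + 2,749 m³ + 9,471 m³ + 58 m³ + 11,446 m³ + 327 m³ = 24,791 m³ (under)
June 2020–November 2020: 2,749 m³ + 9,471 m³ + 58 m³ + 11,446 m³ + 327 m³ + 74 m³ = 24,125 m³ (under)
July 2020–December 2020: 9,471 m³ + 58 m³ + 11,446 m³ + 327 m³ + 74 m³ + 5,875 m³ = 27,251 m³ (under)
1 window exceeds the threshold.

1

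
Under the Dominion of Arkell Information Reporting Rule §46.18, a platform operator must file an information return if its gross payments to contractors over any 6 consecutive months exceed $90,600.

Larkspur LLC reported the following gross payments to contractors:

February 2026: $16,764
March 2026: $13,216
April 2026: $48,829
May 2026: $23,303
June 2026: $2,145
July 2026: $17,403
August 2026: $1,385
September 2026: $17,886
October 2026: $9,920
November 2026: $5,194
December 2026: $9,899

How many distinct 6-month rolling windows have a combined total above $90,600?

February 2026–July 2026: $16,764 + $13,216 + $48,829 + $23,303 + $2,145 + $17,403 = $121,660 (over)
March 2026–August 2026: $13,216 + $48,829 + $23,303 + $2,145 + $17,403 + $1,385 = $106,281 (over)
April 2026–September 2026: $48,829 + $23,303 + $2,145 + $17,403 + $1,385 + $17,886 = $110,951 (over)
May 2026–October 2026: $23,303 + $2,145 + $17,403 + $1,385 + $17,886 + $9,920 = $72,042 (under)
June 2026–November 2026: $2,145 + $17,403 + $1,385 + $17,886 + $9,920 + $5,194 = $53,933 (under)
July 2026–December 2026: $17,403 + $1,385 + $17,886 + $9,920 + $5,194 + $9,899 = $61,687 (under)
3 windows exceed the threshold.

3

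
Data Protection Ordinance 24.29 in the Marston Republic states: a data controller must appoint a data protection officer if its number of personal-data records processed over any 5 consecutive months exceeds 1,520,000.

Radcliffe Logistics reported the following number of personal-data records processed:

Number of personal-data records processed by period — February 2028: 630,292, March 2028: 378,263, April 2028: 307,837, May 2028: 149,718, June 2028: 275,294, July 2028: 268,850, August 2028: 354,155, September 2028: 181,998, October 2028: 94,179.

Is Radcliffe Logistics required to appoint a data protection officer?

Yes

February 2028–June 2028: 630,292 + 378,263 + 307,837 + 149,718 + 275,294 = 1,741,404 (over)
March 2028–July 2028: 378,263 + 307,837 + 149,718 + 275,294 + 268,850 = 1,379,962 (under)
April 2028–August 2028: 307,837 + 149,718 + 275,294 + 268,850 + 354,155 = 1,355,854 (under)
May 2028–September 2028: 149,718 + 275,294 + 268,850 + 354,155 + 181,998 = 1,230,015 (under)
June 2028–October 2028: 275,294 + 268,850 + 354,155 + 181,998 + 94,179 = 1,174,476 (under)
At least one window exceeds 1,520,000.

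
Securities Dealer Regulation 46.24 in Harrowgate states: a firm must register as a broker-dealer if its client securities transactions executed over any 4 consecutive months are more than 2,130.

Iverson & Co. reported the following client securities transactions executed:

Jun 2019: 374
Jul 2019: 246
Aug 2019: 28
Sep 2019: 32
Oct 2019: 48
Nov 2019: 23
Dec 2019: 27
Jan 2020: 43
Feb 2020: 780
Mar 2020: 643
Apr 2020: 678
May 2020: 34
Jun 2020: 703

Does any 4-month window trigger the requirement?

Jun 2019–Sep 2019: 374 + 246 + 28 + 32 = 680 (under)
Jul 2019–Oct 2019: 246 + 28 + 32 + 48 = 354 (under)
Aug 2019–Nov 2019: 28 + 32 + 48 + 23 = 131 (under)
Sep 2019–Dec 2019: 32 + 48 + 23 + 27 = 130 (under)
Oct 2019–Jan 2020: 48 + 23 + 27 + 43 = 141 (under)
Nov 2019–Feb 2020: 23 + 27 + 43 + 780 = 873 (under)
Dec 2019–Mar 2020: 27 + 43 + 780 + 643 = 1,493 (under)
Jan 2020–Apr 2020: 43 + 780 + 643 + 678 = 2,144 (over)
Feb 2020–May 2020: 780 + 643 + 678 + 34 = 2,135 (over)
Mar 2020–Jun 2020: 643 + 678 + 34 + 703 = 2,058 (under)
At least one window exceeds 2,130.

Yes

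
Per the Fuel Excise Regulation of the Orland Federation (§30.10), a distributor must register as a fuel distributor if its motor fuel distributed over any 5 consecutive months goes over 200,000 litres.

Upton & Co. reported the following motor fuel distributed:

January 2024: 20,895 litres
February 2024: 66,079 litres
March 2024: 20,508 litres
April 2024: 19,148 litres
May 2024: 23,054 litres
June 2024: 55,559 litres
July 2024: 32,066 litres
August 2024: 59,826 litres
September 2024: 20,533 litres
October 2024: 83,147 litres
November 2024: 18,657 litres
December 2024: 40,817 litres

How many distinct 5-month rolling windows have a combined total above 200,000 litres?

3

January 2024–May 2024: 20,895 litres + 66,079 litres + 20,508 litres + 19,148 litres + 23,054 litres = 149,684 litres (under)
February 2024–June 2024: 66,079 litres + 20,508 litres + 19,148 litres + 23,054 litres + 55,559 litres = 184,348 litres (under)
March 2024–July 2024: 20,508 litres + 19,148 litres + 23,054 litres + 55,559 litres + 32,066 litres = 150,335 litres (under)
April 2024–August 2024: 19,148 litres + 23,054 litres + 55,559 litres + 32,066 litres + 59,826 litres = 189,653 litres (under)
May 2024–September 2024: 23,054 litres + 55,559 litres + 32,066 litres + 59,826 litres + 20,533 litres = 191,038 litres (under)
June 2024–October 2024: 55,559 litres + 32,066 litres + 59,826 litres + 20,533 litres + 83,147 litres = 251,131 litres (over)
July 2024–November 2024: 32,066 litres + 59,826 litres + 20,533 litres + 83,147 litres + 18,657 litres = 214,229 litres (over)
August 2024–December 2024: 59,826 litres + 20,533 litres + 83,147 litres + 18,657 litres + 40,817 litres = 222,980 litres (over)
3 windows exceed the threshold.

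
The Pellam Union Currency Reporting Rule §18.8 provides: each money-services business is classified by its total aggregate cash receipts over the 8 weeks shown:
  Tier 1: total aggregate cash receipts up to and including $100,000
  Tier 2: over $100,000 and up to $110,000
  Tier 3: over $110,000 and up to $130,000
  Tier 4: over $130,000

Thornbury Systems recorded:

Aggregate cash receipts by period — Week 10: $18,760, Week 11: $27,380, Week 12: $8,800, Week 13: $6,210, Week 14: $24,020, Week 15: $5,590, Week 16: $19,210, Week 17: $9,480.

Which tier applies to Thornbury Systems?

Total aggregate cash receipts: $18,760 + $27,380 + $8,800 + $6,210 + $24,020 + $5,590 + $19,210 + $9,480 = $119,450.
$110,000 < $119,450 ≤ $130,000, so Tier 3 applies.

Tier 3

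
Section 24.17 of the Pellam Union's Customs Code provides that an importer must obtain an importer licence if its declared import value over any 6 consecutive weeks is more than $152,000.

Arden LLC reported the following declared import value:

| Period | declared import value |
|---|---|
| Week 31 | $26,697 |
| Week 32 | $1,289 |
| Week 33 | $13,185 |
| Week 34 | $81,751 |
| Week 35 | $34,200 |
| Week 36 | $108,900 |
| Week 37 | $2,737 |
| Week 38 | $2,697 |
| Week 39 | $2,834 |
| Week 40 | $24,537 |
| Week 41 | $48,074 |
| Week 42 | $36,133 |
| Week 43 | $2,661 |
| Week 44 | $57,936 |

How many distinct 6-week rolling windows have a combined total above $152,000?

Week 31–Week 36: $26,697 + $1,289 + $13,185 + $81,751 + $34,200 + $108,900 = $266,022 (over)
Week 32–Week 37: $1,289 + $13,185 + $81,751 + $34,200 + $108,900 + $2,737 = $242,062 (over)
Week 33–Week 38: $13,185 + $81,751 + $34,200 + $108,900 + $2,737 + $2,697 = $243,470 (over)
Week 34–Week 39: $81,751 + $34,200 + $108,900 + $2,737 + $2,697 + $2,834 = $233,119 (over)
Week 35–Week 40: $34,200 + $108,900 + $2,737 + $2,697 + $2,834 + $24,537 = $175,905 (over)
Week 36–Week 41: $108,900 + $2,737 + $2,697 + $2,834 + $24,537 + $48,074 = $189,779 (over)
Week 37–Week 42: $2,737 + $2,697 + $2,834 + $24,537 + $48,074 + $36,133 = $117,012 (under)
Week 38–Week 43: $2,697 + $2,834 + $24,537 + $48,074 + $36,133 + $2,661 = $116,936 (under)
Week 39–Week 44: $2,834 + $24,537 + $48,074 + $36,133 + $2,661 + $57,936 = $172,175 (over)
7 windows exceed the threshold.

7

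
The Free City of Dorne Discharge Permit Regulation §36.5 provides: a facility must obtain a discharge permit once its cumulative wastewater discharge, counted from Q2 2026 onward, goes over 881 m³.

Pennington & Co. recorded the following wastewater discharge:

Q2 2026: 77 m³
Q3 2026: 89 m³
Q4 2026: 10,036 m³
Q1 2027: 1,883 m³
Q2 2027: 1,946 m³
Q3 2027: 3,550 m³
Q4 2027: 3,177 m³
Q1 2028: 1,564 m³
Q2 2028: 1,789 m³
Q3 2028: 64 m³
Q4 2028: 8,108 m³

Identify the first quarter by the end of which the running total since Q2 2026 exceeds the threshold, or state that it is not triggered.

Q4 2026

Through Q2 2026: 77 m³
Through Q3 2026: 166 m³
Through Q4 2026: 10,202 m³ ← exceeds threshold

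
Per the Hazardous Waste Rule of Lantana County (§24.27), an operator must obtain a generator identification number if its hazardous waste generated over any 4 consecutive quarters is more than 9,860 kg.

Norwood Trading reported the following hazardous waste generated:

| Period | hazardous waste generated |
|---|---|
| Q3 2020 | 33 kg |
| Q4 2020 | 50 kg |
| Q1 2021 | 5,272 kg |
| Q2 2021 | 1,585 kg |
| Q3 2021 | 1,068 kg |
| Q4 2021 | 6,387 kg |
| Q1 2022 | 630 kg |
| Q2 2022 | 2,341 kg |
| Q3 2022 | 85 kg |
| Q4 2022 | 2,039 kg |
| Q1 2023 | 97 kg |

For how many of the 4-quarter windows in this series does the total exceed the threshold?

2

Q3 2020–Q2 2021: 33 kg + 50 kg + 5,272 kg + 1,585 kg = 6,940 kg (under)
Q4 2020–Q3 2021: 50 kg + 5,272 kg + 1,585 kg + 1,068 kg = 7,975 kg (under)
Q1 2021–Q4 2021: 5,272 kg + 1,585 kg + 1,068 kg + 6,387 kg = 14,312 kg (over)
Q2 2021–Q1 2022: 1,585 kg + 1,068 kg + 6,387 kg + 630 kg = 9,670 kg (under)
Q3 2021–Q2 2022: 1,068 kg + 6,387 kg + 630 kg + 2,341 kg = 10,426 kg (over)
Q4 2021–Q3 2022: 6,387 kg + 630 kg + 2,341 kg + 85 kg = 9,443 kg (under)
Q1 2022–Q4 2022: 630 kg + 2,341 kg + 85 kg + 2,039 kg = 5,095 kg (under)
Q2 2022–Q1 2023: 2,341 kg + 85 kg + 2,039 kg + 97 kg = 4,562 kg (under)
2 windows exceed the threshold.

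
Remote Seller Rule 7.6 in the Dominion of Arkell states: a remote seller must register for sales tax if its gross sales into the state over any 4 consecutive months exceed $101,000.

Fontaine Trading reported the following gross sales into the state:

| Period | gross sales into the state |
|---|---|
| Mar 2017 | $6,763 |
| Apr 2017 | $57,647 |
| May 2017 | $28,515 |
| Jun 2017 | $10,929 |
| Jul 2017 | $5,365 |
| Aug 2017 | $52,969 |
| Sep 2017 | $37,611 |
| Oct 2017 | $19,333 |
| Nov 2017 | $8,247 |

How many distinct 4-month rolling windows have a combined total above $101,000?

Mar 2017–Jun 2017: $6,763 + $57,647 + $28,515 + $10,929 = $103,854 (over)
Apr 2017–Jul 2017: $57,647 + $28,515 + $10,929 + $5,365 = $102,456 (over)
May 2017–Aug 2017: $28,515 + $10,929 + $5,365 + $52,969 = $97,778 (under)
Jun 2017–Sep 2017: $10,929 + $5,365 + $52,969 + $37,611 = $106,874 (over)
Jul 2017–Oct 2017: $5,365 + $52,969 + $37,611 + $19,333 = $115,278 (over)
Aug 2017–Nov 2017: $52,969 + $37,611 + $19,333 + $8,247 = $118,160 (over)
5 windows exceed the threshold.

5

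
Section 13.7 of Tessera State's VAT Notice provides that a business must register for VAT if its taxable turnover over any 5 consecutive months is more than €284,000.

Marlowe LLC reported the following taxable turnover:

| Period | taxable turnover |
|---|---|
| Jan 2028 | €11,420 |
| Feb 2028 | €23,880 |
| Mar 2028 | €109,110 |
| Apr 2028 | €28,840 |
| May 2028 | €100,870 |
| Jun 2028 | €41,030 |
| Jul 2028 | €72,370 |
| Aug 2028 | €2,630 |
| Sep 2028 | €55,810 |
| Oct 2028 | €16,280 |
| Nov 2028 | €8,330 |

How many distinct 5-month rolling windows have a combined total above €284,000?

2

Jan 2028–May 2028: €11,420 + €23,880 + €109,110 + €28,840 + €100,870 = €274,120 (under)
Feb 2028–Jun 2028: €23,880 + €109,110 + €28,840 + €100,870 + €41,030 = €303,730 (over)
Mar 2028–Jul 2028: €109,110 + €28,840 + €100,870 + €41,030 + €72,370 = €352,220 (over)
Apr 2028–Aug 2028: €28,840 + €100,870 + €41,030 + €72,370 + €2,630 = €245,740 (under)
May 2028–Sep 2028: €100,870 + €41,030 + €72,370 + €2,630 + €55,810 = €272,710 (under)
Jun 2028–Oct 2028: €41,030 + €72,370 + €2,630 + €55,810 + €16,280 = €188,120 (under)
Jul 2028–Nov 2028: €72,370 + €2,630 + €55,810 + €16,280 + €8,330 = €155,420 (under)
2 windows exceed the threshold.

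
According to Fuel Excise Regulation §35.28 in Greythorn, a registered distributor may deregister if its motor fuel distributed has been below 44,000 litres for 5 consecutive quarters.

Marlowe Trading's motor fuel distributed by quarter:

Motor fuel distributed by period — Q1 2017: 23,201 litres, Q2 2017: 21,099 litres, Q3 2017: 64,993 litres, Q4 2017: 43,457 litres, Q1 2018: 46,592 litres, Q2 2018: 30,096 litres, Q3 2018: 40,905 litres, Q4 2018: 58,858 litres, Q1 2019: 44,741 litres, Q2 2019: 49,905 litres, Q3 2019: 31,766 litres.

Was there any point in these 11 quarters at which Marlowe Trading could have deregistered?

No

Quarters below 44,000 litres: Q1 2017, Q2 2017, Q4 2017, Q2 2018, Q3 2018, Q3 2019.
Longest run of consecutive quarters below the threshold: 2.
2 < 5, so Marlowe Trading never became eligible.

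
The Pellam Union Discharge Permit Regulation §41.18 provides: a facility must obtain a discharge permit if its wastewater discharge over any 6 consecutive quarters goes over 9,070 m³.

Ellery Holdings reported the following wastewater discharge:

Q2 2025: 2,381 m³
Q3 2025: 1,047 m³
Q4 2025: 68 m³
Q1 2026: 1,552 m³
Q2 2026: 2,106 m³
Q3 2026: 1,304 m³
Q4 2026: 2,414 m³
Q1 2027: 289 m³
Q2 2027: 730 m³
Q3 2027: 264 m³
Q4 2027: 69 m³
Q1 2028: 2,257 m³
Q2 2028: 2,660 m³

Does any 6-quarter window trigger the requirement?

No

Q2 2025–Q3 2026: 2,381 m³ + 1,047 m³ + 68 m³ + 1,552 m³ + 2,106 m³ + 1,304 m³ = 8,458 m³ (under)
Q3 2025–Q4 2026: 1,047 m³ + 68 m³ + 1,552 m³ + 2,106 m³ + 1,304 m³ + 2,414 m³ = 8,491 m³ (under)
Q4 2025–Q1 2027: 68 m³ + 1,552 m³ + 2,106 m³ + 1,304 m³ + 2,414 m³ + 289 m³ = 7,733 m³ (under)
Q1 2026–Q2 2027: 1,552 m³ + 2,106 m³ + 1,304 m³ + 2,414 m³ + 289 m³ + 730 m³ = 8,395 m³ (under)
Q2 2026–Q3 2027: 2,106 m³ + 1,304 m³ + 2,414 m³ + 289 m³ + 730 m³ + 264 m³ = 7,107 m³ (under)
Q3 2026–Q4 2027: 1,304 m³ + 2,414 m³ + 289 m³ + 730 m³ + 264 m³ + 69 m³ = 5,070 m³ (under)
Q4 2026–Q1 2028: 2,414 m³ + 289 m³ + 730 m³ + 264 m³ + 69 m³ + 2,257 m³ = 6,023 m³ (under)
Q1 2027–Q2 2028: 289 m³ + 730 m³ + 264 m³ + 69 m³ + 2,257 m³ + 2,660 m³ = 6,269 m³ (under)
No window exceeds 9,070 m³.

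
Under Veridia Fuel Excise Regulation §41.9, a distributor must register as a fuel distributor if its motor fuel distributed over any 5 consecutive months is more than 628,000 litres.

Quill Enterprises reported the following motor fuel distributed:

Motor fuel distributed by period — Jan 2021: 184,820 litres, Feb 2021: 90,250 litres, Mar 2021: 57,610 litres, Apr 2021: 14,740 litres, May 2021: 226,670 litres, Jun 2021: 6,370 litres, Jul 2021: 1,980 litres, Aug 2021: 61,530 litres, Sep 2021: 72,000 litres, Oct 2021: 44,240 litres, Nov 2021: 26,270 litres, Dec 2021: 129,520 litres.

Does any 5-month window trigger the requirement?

No

Jan 2021–May 2021: 184,820 litres + 90,250 litres + 57,610 litres + 14,740 litres + 226,670 litres = 574,090 litres (under)
Feb 2021–Jun 2021: 90,250 litres + 57,610 litres + 14,740 litres + 226,670 litres + 6,370 litres = 395,640 litres (under)
Mar 2021–Jul 2021: 57,610 litres + 14,740 litres + 226,670 litres + 6,370 litres + 1,980 litres = 307,370 litres (under)
Apr 2021–Aug 2021: 14,740 litres + 226,670 litres + 6,370 litres + 1,980 litres + 61,530 litres = 311,290 litres (under)
May 2021–Sep 2021: 226,670 litres + 6,370 litres + 1,980 litres + 61,530 litres + 72,000 litres = 368,550 litres (under)
Jun 2021–Oct 2021: 6,370 litres + 1,980 litres + 61,530 litres + 72,000 litres + 44,240 litres = 186,120 litres (under)
Jul 2021–Nov 2021: 1,980 litres + 61,530 litres + 72,000 litres + 44,240 litres + 26,270 litres = 206,020 litres (under)
Aug 2021–Dec 2021: 61,530 litres + 72,000 litres + 44,240 litres + 26,270 litres + 129,520 litres = 333,560 litres (under)
No window exceeds 628,000 litres.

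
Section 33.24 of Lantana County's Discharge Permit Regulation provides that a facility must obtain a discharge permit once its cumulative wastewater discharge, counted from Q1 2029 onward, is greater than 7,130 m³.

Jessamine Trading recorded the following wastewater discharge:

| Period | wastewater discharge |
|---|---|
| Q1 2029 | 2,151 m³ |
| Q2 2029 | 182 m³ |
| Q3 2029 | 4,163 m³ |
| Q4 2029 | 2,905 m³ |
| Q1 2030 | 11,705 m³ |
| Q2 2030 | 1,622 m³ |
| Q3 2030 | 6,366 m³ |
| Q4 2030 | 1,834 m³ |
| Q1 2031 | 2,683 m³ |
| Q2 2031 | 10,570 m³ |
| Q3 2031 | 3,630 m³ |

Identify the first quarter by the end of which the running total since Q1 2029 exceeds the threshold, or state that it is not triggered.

Through Q1 2029: 2,151 m³
Through Q2 2029: 2,333 m³
Through Q3 2029: 6,496 m³
Through Q4 2029: 9,401 m³ ← exceeds threshold

Q4 2029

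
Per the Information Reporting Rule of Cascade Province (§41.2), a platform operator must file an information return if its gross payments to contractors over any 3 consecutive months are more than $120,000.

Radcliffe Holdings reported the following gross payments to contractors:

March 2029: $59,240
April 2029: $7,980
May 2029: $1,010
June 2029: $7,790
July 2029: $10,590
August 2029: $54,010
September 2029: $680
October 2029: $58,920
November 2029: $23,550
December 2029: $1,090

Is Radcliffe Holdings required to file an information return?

No

March 2029–May 2029: $59,240 + $7,980 + $1,010 = $68,230 (under)
April 2029–June 2029: $7,980 + $1,010 + $7,790 = $16,780 (under)
May 2029–July 2029: $1,010 + $7,790 + $10,590 = $19,390 (under)
June 2029–August 2029: $7,790 + $10,590 + $54,010 = $72,390 (under)
July 2029–September 2029: $10,590 + $54,010 + $680 = $65,280 (under)
August 2029–October 2029: $54,010 + $680 + $58,920 = $113,610 (under)
September 2029–November 2029: $680 + $58,920 + $23,550 = $83,150 (under)
October 2029–December 2029: $58,920 + $23,550 + $1,090 = $83,560 (under)
No window exceeds $120,000.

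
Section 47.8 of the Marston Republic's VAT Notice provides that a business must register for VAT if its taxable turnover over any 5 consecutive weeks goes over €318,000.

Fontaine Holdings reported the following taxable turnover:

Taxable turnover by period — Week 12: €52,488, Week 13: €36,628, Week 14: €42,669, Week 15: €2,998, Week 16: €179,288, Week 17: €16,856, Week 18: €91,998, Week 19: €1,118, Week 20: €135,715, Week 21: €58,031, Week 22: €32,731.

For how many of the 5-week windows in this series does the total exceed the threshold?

3

Week 12–Week 16: €52,488 + €36,628 + €42,669 + €2,998 + €179,288 = €314,071 (under)
Week 13–Week 17: €36,628 + €42,669 + €2,998 + €179,288 + €16,856 = €278,439 (under)
Week 14–Week 18: €42,669 + €2,998 + €179,288 + €16,856 + €91,998 = €333,809 (over)
Week 15–Week 19: €2,998 + €179,288 + €16,856 + €91,998 + €1,118 = €292,258 (under)
Week 16–Week 20: €179,288 + €16,856 + €91,998 + €1,118 + €135,715 = €424,975 (over)
Week 17–Week 21: €16,856 + €91,998 + €1,118 + €135,715 + €58,031 = €303,718 (under)
Week 18–Week 22: €91,998 + €1,118 + €135,715 + €58,031 + €32,731 = €319,593 (over)
3 windows exceed the threshold.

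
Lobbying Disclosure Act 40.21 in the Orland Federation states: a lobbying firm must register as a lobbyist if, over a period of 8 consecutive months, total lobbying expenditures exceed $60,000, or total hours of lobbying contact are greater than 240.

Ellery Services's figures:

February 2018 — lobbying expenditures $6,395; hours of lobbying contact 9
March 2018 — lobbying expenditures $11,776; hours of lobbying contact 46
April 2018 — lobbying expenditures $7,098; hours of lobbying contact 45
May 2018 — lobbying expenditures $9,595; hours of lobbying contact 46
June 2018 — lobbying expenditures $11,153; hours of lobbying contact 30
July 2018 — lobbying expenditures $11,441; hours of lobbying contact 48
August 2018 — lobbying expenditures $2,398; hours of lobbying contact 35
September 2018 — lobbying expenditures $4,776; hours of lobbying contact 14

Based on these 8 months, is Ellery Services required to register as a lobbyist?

Yes

Total lobbying expenditures: $6,395 + $11,776 + $7,098 + $9,595 + $11,153 + $11,441 + $2,398 + $4,776 = $64,632 (> $60,000).
Total hours of lobbying contact: 9 + 46 + 45 + 46 + 30 + 48 + 35 + 14 = 273 (> 240).
The test is 'or': at least one threshold is exceeded.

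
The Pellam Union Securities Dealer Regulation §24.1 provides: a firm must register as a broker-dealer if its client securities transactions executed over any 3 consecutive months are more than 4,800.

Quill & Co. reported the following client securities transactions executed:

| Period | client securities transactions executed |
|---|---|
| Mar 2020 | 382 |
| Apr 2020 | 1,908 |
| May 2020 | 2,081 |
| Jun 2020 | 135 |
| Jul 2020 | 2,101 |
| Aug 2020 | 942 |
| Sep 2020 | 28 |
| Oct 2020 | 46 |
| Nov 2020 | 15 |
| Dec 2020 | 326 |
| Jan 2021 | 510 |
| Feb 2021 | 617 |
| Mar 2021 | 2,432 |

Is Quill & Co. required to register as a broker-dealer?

No

Mar 2020–May 2020: 382 + 1,908 + 2,081 = 4,371 (under)
Apr 2020–Jun 2020: 1,908 + 2,081 + 135 = 4,124 (under)
May 2020–Jul 2020: 2,081 + 135 + 2,101 = 4,317 (under)
Jun 2020–Aug 2020: 135 + 2,101 + 942 = 3,178 (under)
Jul 2020–Sep 2020: 2,101 + 942 + 28 = 3,071 (under)
Aug 2020–Oct 2020: 942 + 28 + 46 = 1,016 (under)
Sep 2020–Nov 2020: 28 + 46 + 15 = 89 (under)
Oct 2020–Dec 2020: 46 + 15 + 326 = 387 (under)
Nov 2020–Jan 2021: 15 + 326 + 510 = 851 (under)
Dec 2020–Feb 2021: 326 + 510 + 617 = 1,453 (under)
Jan 2021–Mar 2021: 510 + 617 + 2,432 = 3,559 (under)
No window exceeds 4,800.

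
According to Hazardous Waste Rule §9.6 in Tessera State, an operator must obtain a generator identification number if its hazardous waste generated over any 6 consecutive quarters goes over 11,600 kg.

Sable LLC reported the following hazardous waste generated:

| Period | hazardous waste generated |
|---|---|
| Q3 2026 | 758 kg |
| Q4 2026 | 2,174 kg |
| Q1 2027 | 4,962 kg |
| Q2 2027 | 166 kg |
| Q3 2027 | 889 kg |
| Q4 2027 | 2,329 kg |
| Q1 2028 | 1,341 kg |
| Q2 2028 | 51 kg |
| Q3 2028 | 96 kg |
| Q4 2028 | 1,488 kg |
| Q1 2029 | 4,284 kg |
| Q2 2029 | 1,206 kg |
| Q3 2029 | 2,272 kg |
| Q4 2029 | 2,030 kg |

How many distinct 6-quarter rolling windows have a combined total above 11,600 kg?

1

Q3 2026–Q4 2027: 758 kg + 2,174 kg + 4,962 kg + 166 kg + 889 kg + 2,329 kg = 11,278 kg (under)
Q4 2026–Q1 2028: 2,174 kg + 4,962 kg + 166 kg + 889 kg + 2,329 kg + 1,341 kg = 11,861 kg (over)
Q1 2027–Q2 2028: 4,962 kg + 166 kg + 889 kg + 2,329 kg + 1,341 kg + 51 kg = 9,738 kg (under)
Q2 2027–Q3 2028: 166 kg + 889 kg + 2,329 kg + 1,341 kg + 51 kg + 96 kg = 4,872 kg (under)
Q3 2027–Q4 2028: 889 kg + 2,329 kg + 1,341 kg + 51 kg + 96 kg + 1,488 kg = 6,194 kg (under)
Q4 2027–Q1 2029: 2,329 kg + 1,341 kg + 51 kg + 96 kg + 1,488 kg + 4,284 kg = 9,589 kg (under)
Q1 2028–Q2 2029: 1,341 kg + 51 kg + 96 kg + 1,488 kg + 4,284 kg + 1,206 kg = 8,466 kg (under)
Q2 2028–Q3 2029: 51 kg + 96 kg + 1,488 kg + 4,284 kg + 1,206 kg + 2,272 kg = 9,397 kg (under)
Q3 2028–Q4 2029: 96 kg + 1,488 kg + 4,284 kg + 1,206 kg + 2,272 kg + 2,030 kg = 11,376 kg (under)
1 window exceeds the threshold.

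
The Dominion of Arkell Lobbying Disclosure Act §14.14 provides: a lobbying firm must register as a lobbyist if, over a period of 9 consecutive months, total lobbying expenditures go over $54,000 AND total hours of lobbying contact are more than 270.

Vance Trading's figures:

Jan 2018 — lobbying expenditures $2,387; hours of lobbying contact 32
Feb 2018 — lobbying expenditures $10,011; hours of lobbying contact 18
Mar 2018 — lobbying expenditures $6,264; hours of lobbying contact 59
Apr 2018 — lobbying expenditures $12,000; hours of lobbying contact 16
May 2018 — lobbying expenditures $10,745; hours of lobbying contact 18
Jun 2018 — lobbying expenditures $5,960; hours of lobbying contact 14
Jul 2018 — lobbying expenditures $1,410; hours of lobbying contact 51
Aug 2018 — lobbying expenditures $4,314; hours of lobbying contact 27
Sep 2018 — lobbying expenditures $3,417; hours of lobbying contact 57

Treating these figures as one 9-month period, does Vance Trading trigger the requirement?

Total lobbying expenditures: $2,387 + $10,011 + $6,264 + $12,000 + $10,745 + $5,960 + $1,410 + $4,314 + $3,417 = $56,508 (> $54,000).
Total hours of lobbying contact: 32 + 18 + 59 + 16 + 18 + 14 + 51 + 27 + 57 = 292 (> 270).
The test is 'and': both thresholds are exceeded.

Yes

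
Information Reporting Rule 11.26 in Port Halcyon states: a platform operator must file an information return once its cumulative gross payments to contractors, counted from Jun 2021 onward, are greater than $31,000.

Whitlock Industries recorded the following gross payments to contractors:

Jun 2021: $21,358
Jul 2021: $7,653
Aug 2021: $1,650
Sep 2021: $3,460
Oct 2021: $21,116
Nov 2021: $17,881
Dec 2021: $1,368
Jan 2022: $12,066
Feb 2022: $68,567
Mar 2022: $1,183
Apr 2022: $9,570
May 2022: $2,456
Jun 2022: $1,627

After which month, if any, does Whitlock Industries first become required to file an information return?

Through Jun 2021: $21,358
Through Jul 2021: $29,011
Through Aug 2021: $30,661
Through Sep 2021: $34,121 ← exceeds threshold

Sep 2021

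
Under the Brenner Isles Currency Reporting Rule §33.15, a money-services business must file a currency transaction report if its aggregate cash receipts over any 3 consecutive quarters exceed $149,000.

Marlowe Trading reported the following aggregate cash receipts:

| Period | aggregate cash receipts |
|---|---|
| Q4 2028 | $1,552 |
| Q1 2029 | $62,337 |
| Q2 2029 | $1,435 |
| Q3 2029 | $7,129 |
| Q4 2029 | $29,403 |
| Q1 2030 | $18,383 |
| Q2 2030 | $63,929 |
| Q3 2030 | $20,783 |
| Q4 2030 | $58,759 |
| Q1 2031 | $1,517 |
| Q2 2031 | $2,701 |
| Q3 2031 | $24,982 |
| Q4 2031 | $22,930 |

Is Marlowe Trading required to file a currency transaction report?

Q4 2028–Q2 2029: $1,552 + $62,337 + $1,435 = $65,324 (under)
Q1 2029–Q3 2029: $62,337 + $1,435 + $7,129 = $70,901 (under)
Q2 2029–Q4 2029: $1,435 + $7,129 + $29,403 = $37,967 (under)
Q3 2029–Q1 2030: $7,129 + $29,403 + $18,383 = $54,915 (under)
Q4 2029–Q2 2030: $29,403 + $18,383 + $63,929 = $111,715 (under)
Q1 2030–Q3 2030: $18,383 + $63,929 + $20,783 = $103,095 (under)
Q2 2030–Q4 2030: $63,929 + $20,783 + $58,759 = $143,471 (under)
Q3 2030–Q1 2031: $20,783 + $58,759 + $1,517 = $81,059 (under)
Q4 2030–Q2 2031: $58,759 + $1,517 + $2,701 = $62,977 (under)
Q1 2031–Q3 2031: $1,517 + $2,701 + $24,982 = $29,200 (under)
Q2 2031–Q4 2031: $2,701 + $24,982 + $22,930 = $50,613 (under)
No window exceeds $149,000.

No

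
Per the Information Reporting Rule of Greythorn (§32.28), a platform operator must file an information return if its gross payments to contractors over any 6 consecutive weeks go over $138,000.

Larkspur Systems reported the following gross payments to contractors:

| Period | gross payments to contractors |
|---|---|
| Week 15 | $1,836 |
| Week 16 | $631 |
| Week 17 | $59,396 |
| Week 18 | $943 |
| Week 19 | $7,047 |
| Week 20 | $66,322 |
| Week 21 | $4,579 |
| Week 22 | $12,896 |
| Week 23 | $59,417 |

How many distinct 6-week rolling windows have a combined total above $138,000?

Week 15–Week 20: $1,836 + $631 + $59,396 + $943 + $7,047 + $66,322 = $136,175 (under)
Week 16–Week 21: $631 + $59,396 + $943 + $7,047 + $66,322 + $4,579 = $138,918 (over)
Week 17–Week 22: $59,396 + $943 + $7,047 + $66,322 + $4,579 + $12,896 = $151,183 (over)
Week 18–Week 23: $943 + $7,047 + $66,322 + $4,579 + $12,896 + $59,417 = $151,204 (over)
3 windows exceed the threshold.

3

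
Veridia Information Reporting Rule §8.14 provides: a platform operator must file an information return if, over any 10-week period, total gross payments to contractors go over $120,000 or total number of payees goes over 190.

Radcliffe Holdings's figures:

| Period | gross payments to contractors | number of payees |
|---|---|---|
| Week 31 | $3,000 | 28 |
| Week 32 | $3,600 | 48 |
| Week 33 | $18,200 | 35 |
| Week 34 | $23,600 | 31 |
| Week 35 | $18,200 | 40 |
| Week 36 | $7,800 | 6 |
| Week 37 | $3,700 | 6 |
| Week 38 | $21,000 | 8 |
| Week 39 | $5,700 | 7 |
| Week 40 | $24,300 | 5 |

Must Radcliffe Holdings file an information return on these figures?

Total gross payments to contractors: $3,000 + $3,600 + $18,200 + $23,600 + $18,200 + $7,800 + $3,700 + $21,000 + $5,700 + $24,300 = $129,100 (> $120,000).
Total number of payees: 28 + 48 + 35 + 31 + 40 + 6 + 6 + 8 + 7 + 5 = 214 (> 190).
The test is 'or': at least one threshold is exceeded.

Yes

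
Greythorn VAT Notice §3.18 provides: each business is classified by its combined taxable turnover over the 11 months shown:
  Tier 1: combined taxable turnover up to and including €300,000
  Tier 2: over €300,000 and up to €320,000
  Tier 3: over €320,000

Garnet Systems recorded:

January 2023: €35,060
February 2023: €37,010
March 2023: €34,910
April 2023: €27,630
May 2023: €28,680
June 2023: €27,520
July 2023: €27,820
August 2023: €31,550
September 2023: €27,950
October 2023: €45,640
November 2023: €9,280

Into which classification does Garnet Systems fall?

Tier 3

Combined taxable turnover: €35,060 + €37,010 + €34,910 + €27,630 + €28,680 + €27,520 + €27,820 + €31,550 + €27,950 + €45,640 + €9,280 = €333,050.
€333,050 > €320,000, so Tier 3 applies.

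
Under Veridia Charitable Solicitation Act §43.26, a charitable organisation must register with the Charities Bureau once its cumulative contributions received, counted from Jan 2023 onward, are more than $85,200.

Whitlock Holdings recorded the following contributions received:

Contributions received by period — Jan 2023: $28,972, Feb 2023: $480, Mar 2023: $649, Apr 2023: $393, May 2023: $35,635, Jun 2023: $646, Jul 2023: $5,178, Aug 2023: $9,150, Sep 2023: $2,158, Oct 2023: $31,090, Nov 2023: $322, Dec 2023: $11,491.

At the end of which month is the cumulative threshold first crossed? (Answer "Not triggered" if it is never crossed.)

Oct 2023

Through Jan 2023: $28,972
Through Feb 2023: $29,452
Through Mar 2023: $30,101
Through Apr 2023: $30,494
Through May 2023: $66,129
Through Jun 2023: $66,775
Through Jul 2023: $71,953
Through Aug 2023: $81,103
Through Sep 2023: $83,261
Through Oct 2023: $114,351 ← exceeds threshold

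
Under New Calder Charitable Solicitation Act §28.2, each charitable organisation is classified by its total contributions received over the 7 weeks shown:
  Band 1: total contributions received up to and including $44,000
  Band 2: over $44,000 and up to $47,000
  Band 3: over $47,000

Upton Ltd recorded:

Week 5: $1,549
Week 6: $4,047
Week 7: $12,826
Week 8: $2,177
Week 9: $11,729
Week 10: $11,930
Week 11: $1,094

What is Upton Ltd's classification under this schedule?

Band 2

Total contributions received: $1,549 + $4,047 + $12,826 + $2,177 + $11,729 + $11,930 + $1,094 = $45,352.
$44,000 < $45,352 ≤ $47,000, so Band 2 applies.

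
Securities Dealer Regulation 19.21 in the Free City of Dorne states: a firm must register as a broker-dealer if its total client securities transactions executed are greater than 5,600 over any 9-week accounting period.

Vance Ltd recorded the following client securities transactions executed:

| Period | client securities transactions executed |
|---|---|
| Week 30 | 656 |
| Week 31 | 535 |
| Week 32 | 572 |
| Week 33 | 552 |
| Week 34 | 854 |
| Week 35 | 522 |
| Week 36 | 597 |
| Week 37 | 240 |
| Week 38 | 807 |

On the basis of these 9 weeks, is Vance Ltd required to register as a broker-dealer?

No

Total client securities transactions executed: 656 + 535 + 572 + 552 + 854 + 522 + 597 + 240 + 807 = 5,335.
5,335 ≤ 5,600, so the threshold is not exceeded.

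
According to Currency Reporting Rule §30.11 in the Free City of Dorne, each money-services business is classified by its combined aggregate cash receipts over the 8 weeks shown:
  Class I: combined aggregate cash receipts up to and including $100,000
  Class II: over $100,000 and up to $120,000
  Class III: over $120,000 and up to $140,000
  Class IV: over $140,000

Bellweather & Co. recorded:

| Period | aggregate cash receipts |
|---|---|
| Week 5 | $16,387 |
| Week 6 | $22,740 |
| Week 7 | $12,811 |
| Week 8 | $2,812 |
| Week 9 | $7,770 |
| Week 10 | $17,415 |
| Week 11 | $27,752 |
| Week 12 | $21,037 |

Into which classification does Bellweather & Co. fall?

Class III

Combined aggregate cash receipts: $16,387 + $22,740 + $12,811 + $2,812 + $7,770 + $17,415 + $27,752 + $21,037 = $128,724.
$120,000 < $128,724 ≤ $140,000, so Class III applies.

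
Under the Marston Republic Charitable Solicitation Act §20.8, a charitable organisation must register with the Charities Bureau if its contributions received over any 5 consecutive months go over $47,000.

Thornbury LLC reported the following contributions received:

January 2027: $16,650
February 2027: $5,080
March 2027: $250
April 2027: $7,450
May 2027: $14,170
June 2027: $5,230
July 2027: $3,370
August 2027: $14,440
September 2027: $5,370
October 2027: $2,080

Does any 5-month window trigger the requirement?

January 2027–May 2027: $16,650 + $5,080 + $250 + $7,450 + $14,170 = $43,600 (under)
February 2027–June 2027: $5,080 + $250 + $7,450 + $14,170 + $5,230 = $32,180 (under)
March 2027–July 2027: $250 + $7,450 + $14,170 + $5,230 + $3,370 = $30,470 (under)
April 2027–August 2027: $7,450 + $14,170 + $5,230 + $3,370 + $14,440 = $44,660 (under)
May 2027–September 2027: $14,170 + $5,230 + $3,370 + $14,440 + $5,370 = $42,580 (under)
June 2027–October 2027: $5,230 + $3,370 + $14,440 + $5,370 + $2,080 = $30,490 (under)
No window exceeds $47,000.

No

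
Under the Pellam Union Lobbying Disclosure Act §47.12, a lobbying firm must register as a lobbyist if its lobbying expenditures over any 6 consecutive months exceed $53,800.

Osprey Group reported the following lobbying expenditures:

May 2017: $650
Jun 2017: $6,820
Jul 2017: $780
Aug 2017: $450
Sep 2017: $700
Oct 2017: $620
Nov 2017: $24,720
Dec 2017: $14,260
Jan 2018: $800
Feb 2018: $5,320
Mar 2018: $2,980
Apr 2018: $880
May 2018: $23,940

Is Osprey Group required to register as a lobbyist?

May 2017–Oct 2017: $650 + $6,820 + $780 + $450 + $700 + $620 = $10,020 (under)
Jun 2017–Nov 2017: $6,820 + $780 + $450 + $700 + $620 + $24,720 = $34,090 (under)
Jul 2017–Dec 2017: $780 + $450 + $700 + $620 + $24,720 + $14,260 = $41,530 (under)
Aug 2017–Jan 2018: $450 + $700 + $620 + $24,720 + $14,260 + $800 = $41,550 (under)
Sep 2017–Feb 2018: $700 + $620 + $24,720 + $14,260 + $800 + $5,320 = $46,420 (under)
Oct 2017–Mar 2018: $620 + $24,720 + $14,260 + $800 + $5,320 + $2,980 = $48,700 (under)
Nov 2017–Apr 2018: $24,720 + $14,260 + $800 + $5,320 + $2,980 + $880 = $48,960 (under)
Dec 2017–May 2018: $14,260 + $800 + $5,320 + $2,980 + $880 + $23,940 = $48,180 (under)
No window exceeds $53,800.

No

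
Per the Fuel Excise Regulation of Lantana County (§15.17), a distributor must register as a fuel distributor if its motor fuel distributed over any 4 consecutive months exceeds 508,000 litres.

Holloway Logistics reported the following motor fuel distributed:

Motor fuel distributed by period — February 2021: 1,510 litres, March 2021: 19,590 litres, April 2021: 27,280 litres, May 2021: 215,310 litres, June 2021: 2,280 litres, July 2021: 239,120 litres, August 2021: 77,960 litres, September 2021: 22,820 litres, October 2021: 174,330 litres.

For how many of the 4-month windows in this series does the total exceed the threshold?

February 2021–May 2021: 1,510 litres + 19,590 litres + 27,280 litres + 215,310 litres = 263,690 litres (under)
March 2021–June 2021: 19,590 litres + 27,280 litres + 215,310 litres + 2,280 litres = 264,460 litres (under)
April 2021–July 2021: 27,280 litres + 215,310 litres + 2,280 litres + 239,120 litres = 483,990 litres (under)
May 2021–August 2021: 215,310 litres + 2,280 litres + 239,120 litres + 77,960 litres = 534,670 litres (over)
June 2021–September 2021: 2,280 litres + 239,120 litres + 77,960 litres + 22,820 litres = 342,180 litres (under)
July 2021–October 2021: 239,120 litres + 77,960 litres + 22,820 litres + 174,330 litres = 514,230 litres (over)
2 windows exceed the threshold.

2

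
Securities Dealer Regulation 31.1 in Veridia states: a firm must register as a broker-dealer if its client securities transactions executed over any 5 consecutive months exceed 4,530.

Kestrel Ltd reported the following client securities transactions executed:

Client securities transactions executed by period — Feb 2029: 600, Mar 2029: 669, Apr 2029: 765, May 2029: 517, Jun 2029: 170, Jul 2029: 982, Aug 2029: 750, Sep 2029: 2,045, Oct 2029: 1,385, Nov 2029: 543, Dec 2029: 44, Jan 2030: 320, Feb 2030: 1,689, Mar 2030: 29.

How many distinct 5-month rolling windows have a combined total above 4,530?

Feb 2029–Jun 2029: 600 + 669 + 765 + 517 + 170 = 2,721 (under)
Mar 2029–Jul 2029: 669 + 765 + 517 + 170 + 982 = 3,103 (under)
Apr 2029–Aug 2029: 765 + 517 + 170 + 982 + 750 = 3,184 (under)
May 2029–Sep 2029: 517 + 170 + 982 + 750 + 2,045 = 4,464 (under)
Jun 2029–Oct 2029: 170 + 982 + 750 + 2,045 + 1,385 = 5,332 (over)
Jul 2029–Nov 2029: 982 + 750 + 2,045 + 1,385 + 543 = 5,705 (over)
Aug 2029–Dec 2029: 750 + 2,045 + 1,385 + 543 + 44 = 4,767 (over)
Sep 2029–Jan 2030: 2,045 + 1,385 + 543 + 44 + 320 = 4,337 (under)
Oct 2029–Feb 2030: 1,385 + 543 + 44 + 320 + 1,689 = 3,981 (under)
Nov 2029–Mar 2030: 543 + 44 + 320 + 1,689 + 29 = 2,625 (under)
3 windows exceed the threshold.

3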